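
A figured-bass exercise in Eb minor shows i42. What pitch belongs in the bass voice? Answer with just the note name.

Db

i in Eb minor has root Eb; the chord is Eb-Gb-Bb-Db.
The figure 42 means third inversion — the seventh is in the bass.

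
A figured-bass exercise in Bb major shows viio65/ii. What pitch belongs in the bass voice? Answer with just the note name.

The applied chord viio65/ii is rooted on B: B-D-F-Ab.
The figure 65 means first inversion — the third is in the bass.

D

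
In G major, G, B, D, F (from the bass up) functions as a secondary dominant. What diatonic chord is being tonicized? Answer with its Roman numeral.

The chord is a dominant seventh chord on G.
A dominant resolves down a perfect fifth: G → C. In G major, C is scale degree 4, i.e. IV.

IV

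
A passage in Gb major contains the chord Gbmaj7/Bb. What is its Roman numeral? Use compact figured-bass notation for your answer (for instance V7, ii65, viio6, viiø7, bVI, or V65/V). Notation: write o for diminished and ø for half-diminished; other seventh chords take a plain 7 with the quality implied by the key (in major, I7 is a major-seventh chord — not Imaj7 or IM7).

I65

Stacked in thirds the chord is Gb-Bb-Db-F: a major seventh chord on Gb.
Gb is scale degree 1 in Gb major, and a major seventh chord on that degree is written I7.
With Bb in the bass the chord is in first inversion, so the figured bass is 65.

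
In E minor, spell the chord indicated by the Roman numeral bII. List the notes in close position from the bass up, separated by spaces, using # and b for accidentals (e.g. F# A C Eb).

Scale degree 2 in E minor is F#; lowering it a half step gives F. bII is the Neapolitan chord — a major triad on the lowered second degree.
So the chord is F-A-C.

F A C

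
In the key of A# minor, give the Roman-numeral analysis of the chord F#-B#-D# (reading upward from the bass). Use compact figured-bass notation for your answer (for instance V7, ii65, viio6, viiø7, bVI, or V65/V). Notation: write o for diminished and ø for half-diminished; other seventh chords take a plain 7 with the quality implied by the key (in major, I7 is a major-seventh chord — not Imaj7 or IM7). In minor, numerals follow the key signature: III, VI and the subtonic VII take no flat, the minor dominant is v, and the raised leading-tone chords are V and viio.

iio64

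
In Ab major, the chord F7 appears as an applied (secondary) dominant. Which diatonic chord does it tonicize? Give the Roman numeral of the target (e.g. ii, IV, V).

ii

The chord is a dominant seventh chord on F.
A dominant resolves down a perfect fifth: F → Bb. In Ab major, Bb is scale degree 2, i.e. ii.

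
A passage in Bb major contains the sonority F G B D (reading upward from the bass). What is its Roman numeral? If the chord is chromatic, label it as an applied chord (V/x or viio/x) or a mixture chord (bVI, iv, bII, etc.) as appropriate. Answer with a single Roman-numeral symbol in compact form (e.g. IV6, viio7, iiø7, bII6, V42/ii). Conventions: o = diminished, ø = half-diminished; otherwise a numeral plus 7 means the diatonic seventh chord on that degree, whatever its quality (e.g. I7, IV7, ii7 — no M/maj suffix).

Stacked in thirds the chord is G-B-D-F: a dominant seventh chord on G.
G is not a diatonic chord root with this quality in Bb major, but it lies a perfect fifth above C (ii), so the chord functions as an applied dominant of ii.
With F in the bass the chord is in third inversion, so the figured bass is 42.

V42/ii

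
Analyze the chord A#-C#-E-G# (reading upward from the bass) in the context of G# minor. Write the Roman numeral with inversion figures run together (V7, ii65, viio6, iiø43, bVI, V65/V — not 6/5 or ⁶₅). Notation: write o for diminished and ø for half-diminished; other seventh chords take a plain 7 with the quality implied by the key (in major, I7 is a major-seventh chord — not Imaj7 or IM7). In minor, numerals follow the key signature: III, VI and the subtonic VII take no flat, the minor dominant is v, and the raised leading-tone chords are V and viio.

iiø7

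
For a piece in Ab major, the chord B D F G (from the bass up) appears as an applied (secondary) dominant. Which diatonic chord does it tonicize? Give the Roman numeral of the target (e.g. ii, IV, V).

The chord is a dominant seventh chord on G.
A dominant resolves down a perfect fifth: G → C. In Ab major, C is scale degree 3, i.e. iii.

iii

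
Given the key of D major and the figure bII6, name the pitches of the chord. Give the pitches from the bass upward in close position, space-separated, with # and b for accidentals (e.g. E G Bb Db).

bII6 is the Neapolitan sixth — a major triad on the lowered second degree, here in its customary first inversion. In D major that root is Eb.
So the chord is Eb-G-Bb.
The figured bass 6 indicates first inversion, placing the third (G) in the bass: G-Bb-Eb.

G Bb Eb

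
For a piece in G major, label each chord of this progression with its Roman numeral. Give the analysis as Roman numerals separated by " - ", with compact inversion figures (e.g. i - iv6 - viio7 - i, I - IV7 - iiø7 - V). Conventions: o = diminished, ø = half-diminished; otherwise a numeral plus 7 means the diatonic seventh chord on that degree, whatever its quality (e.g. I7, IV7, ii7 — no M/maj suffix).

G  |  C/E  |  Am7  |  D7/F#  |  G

G: root G is the tonic; major triad there is I.
C/E has root C, degree 4 in G major, so IV6.
Am7: minor seventh chord on A = scale degree 2 → ii7.
D7/F# has root D, degree 5 in G major, so V65.
G: major triad on G = scale degree 1 → I.

I - IV6 - ii7 - V65 - I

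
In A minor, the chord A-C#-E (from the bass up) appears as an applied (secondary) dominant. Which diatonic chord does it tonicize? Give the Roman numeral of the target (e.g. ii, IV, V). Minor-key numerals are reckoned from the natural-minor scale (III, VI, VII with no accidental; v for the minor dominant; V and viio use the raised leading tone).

The chord is a major triad on A.
A dominant resolves down a perfect fifth: A → D. In A minor, D is scale degree 4, i.e. iv.

iv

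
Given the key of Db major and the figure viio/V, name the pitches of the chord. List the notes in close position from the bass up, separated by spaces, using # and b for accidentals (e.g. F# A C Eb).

The slash marks an applied leading-tone chord: viio of V. In Db major, V is Ab, so the leading tone to it is G, a half step below.
Building a diminished triad on G gives G-Bb-Db.

G Bb Db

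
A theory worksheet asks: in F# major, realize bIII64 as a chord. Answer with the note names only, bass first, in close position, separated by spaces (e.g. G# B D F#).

E A C#

Scale degree 3 in F# major is A#; lowering it a half step gives A. bIII64 is a major triad on the lowered third degree, borrowed from the parallel minor.
So the chord is A-C#-E, a major triad.
With the 64 figure the chord is in second inversion; from the bass E upward in close position it reads E-A-C#.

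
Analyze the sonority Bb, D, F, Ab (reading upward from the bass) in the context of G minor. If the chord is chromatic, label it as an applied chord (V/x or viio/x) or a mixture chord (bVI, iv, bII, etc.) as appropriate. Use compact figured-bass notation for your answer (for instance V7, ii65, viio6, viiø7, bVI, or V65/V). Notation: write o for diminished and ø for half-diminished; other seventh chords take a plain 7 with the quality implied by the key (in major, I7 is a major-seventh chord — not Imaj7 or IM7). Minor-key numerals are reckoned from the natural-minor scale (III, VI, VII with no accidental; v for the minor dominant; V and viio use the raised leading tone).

Stacked in thirds the chord is Bb-D-F-Ab: a dominant seventh chord on Bb.
Bb is not a diatonic chord root with this quality in G minor, but it lies a perfect fifth above Eb (VI), so the chord functions as an applied dominant of VI.

V7/VI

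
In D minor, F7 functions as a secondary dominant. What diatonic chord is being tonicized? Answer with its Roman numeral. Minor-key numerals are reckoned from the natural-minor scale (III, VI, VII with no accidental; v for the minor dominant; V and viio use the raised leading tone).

The chord is a dominant seventh chord on F.
A dominant resolves down a perfect fifth: F → Bb. In D minor, Bb is scale degree 6, i.e. VI.

VI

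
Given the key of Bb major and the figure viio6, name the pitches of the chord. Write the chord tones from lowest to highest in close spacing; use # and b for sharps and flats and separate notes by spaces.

C Eb A

The numeral's case and figure indicate a diminished triad. In Bb major its root, scale degree 7, is A.
Stacking thirds from A gives A-C-Eb.
With the 6 figure the chord is in first inversion; from the bass C upward in close position it reads C-Eb-A.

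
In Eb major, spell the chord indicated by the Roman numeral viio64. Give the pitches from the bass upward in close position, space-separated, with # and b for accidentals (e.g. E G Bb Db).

Ab D F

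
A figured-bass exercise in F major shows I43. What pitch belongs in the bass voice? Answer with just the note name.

I in F major has root F; the chord is F-A-C-E.
The figure 43 means second inversion — the fifth is in the bass.

C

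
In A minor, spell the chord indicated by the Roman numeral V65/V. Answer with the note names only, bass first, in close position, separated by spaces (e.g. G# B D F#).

V65/V is a secondary dominant — the dominant seventh of V. V in A minor is E, so the applied chord's root is B, a perfect fifth above.
Building a dominant seventh chord on B gives B-D#-F#-A.
With the 65 figure the chord is in first inversion; from the bass D# upward in close position it reads D#-F#-A-B.

D# F# A B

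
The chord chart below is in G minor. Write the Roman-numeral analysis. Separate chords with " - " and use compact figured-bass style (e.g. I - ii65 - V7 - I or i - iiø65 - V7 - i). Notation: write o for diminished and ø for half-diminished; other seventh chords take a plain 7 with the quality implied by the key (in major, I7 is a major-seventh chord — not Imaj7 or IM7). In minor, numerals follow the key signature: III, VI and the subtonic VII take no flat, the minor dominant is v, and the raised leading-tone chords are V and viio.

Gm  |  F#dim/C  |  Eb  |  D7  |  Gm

i - viio64 - VI - V7 - i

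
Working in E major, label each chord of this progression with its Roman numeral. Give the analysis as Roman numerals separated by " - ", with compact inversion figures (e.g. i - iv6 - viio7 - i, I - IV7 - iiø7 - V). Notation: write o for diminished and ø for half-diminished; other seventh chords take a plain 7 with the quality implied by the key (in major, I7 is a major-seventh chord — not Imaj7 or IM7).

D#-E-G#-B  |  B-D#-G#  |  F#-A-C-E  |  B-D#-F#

D#-E-G#-B has root E, degree 1 in E major, so I42.
B-D#-G#: minor triad on G# = scale degree 3 → iii6.
F#-A-C-E: half-diminished seventh chord on F# — chromatic; iiø7 (borrowed from the parallel minor).
B-D#-F#: root B is the dominant; major triad there is V.

I42 - iii6 - iiø7 - V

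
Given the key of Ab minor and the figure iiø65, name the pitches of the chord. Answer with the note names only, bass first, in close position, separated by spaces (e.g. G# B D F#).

Db Fb Ab Bb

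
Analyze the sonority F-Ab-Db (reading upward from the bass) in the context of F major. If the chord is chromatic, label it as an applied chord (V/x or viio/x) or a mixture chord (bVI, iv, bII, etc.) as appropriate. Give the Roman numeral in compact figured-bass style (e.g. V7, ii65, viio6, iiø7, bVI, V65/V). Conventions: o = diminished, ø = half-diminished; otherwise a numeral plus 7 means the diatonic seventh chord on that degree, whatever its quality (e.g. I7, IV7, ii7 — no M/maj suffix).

bVI6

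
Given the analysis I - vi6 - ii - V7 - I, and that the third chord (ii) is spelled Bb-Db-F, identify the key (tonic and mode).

Ab major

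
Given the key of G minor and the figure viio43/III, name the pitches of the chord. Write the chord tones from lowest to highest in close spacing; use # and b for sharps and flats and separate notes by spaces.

The slash marks an applied leading-tone chord: viio of III. In G minor, III is Bb, so the leading tone to it is A, a half step below.
Building a fully diminished seventh chord on A gives A-C-Eb-Gb.
With the 43 figure the chord is in second inversion; from the bass Eb upward in close position it reads Eb-Gb-A-C.

Eb Gb A C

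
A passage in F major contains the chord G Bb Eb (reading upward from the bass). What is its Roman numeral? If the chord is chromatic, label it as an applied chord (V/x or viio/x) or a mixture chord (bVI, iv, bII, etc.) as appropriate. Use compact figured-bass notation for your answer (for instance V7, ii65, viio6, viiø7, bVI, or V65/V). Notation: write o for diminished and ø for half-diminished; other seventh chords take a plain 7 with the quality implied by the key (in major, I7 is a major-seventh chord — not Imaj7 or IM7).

Stacked in thirds the chord is Eb-G-Bb: a major triad on Eb.
Eb is the lowered seventh degree of F major (diatonic 7 would be E). This is a major triad on the lowered seventh degree (the subtonic), borrowed from the parallel minor.
With G in the bass the chord is in first inversion, so the figured bass is 6.

bVII6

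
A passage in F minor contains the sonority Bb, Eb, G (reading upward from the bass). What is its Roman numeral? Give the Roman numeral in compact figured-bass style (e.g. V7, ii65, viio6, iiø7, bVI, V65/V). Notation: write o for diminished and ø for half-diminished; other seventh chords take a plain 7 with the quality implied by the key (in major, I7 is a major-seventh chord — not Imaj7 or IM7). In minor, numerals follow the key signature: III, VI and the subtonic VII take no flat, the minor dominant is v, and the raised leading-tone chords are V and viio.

Stacked in thirds the chord is Eb-G-Bb: a major triad on Eb.
In F minor, Eb is the subtonic; the diatonic major triad there is VII.
With Bb in the bass the chord is in second inversion, so the figured bass is 64.

VII64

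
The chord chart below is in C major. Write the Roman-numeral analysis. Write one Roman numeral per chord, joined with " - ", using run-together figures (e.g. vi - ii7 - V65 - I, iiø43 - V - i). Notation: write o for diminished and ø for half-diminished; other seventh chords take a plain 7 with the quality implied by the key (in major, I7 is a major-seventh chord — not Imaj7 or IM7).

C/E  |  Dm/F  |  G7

I6 - ii6 - V7

C/E: root C is the tonic; major triad there is I6.
Dm/F: minor triad on D = scale degree 2 → ii6.
G7: dominant seventh chord on G = scale degree 5 → V7.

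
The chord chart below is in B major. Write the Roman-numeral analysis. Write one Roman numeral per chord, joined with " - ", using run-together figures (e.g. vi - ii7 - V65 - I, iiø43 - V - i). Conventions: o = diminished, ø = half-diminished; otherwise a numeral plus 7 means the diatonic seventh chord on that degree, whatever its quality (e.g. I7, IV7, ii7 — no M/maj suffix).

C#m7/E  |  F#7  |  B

ii65 - V7 - I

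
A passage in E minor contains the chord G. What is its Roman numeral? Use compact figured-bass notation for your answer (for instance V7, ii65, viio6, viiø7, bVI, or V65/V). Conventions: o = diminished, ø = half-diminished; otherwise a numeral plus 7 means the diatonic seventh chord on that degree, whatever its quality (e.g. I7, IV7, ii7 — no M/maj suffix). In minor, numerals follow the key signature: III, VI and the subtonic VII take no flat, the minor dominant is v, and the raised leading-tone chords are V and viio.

III

Stacked in thirds the chord is G-B-D: a major triad on G.
G is scale degree 3 in E minor, and a major triad on that degree is written III.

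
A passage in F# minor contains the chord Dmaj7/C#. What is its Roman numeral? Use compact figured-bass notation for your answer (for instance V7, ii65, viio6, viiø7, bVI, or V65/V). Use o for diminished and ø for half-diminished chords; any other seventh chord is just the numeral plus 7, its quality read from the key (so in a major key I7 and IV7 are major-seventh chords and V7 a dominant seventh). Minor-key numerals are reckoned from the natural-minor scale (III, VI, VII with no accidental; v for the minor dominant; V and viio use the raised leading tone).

VI42

The pitches D-F#-A-C# form a major seventh chord rooted on D.
D is scale degree 6 in F# minor, and a major seventh chord on that degree is written VI7.
With C# in the bass the chord is in third inversion, so the figured bass is 42.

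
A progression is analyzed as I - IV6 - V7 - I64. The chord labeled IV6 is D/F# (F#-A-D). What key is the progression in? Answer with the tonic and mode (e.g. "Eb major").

IV6 is given as F#-A-D — a major triad with root D.
IV6 on D implies D is the subdominant; that puts the tonic at A, and the uppercase numeral fits major mode.

A major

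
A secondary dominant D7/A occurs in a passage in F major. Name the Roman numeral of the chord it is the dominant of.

The chord is a dominant seventh chord on D.
A dominant resolves down a perfect fifth: D → G. In F major, G is scale degree 2, i.e. ii.

ii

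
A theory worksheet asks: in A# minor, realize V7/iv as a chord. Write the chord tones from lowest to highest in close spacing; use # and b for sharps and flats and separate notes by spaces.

A# C## E# G#

The slash means an applied dominant: we want the dominant of iv. In A# minor, iv is D# minor, and its dominant is built on A#.
Building a dominant seventh chord on A# gives A#-C##-E#-G#.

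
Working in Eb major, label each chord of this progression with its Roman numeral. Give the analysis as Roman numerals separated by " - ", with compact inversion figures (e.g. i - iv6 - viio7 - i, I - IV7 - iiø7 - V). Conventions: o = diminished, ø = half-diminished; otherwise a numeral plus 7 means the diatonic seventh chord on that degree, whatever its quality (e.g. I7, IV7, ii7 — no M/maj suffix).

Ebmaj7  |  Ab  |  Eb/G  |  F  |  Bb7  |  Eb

I7 - IV - I6 - V/V - V7 - I

Ebmaj7: root Eb is the tonic; major seventh chord there is I7.
Ab: root Ab is the subdominant; major triad there is IV.
Eb/G: root Eb is the tonic; major triad there is I6.
F: chromatic; F is V of V, so V/V.
Bb7: dominant seventh chord on Bb = scale degree 5 → V7.
Eb has root Eb, degree 1 in Eb major, so I.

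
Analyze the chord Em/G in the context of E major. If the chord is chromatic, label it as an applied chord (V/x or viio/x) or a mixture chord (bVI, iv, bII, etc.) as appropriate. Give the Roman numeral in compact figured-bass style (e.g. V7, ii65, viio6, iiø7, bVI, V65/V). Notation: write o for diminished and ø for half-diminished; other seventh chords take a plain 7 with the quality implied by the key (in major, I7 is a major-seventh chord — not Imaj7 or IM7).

Stacked in thirds the chord is E-G-B: a minor triad on E.
E is the first degree of E major. This is the minor tonic, borrowed from the parallel minor.
With G in the bass the chord is in first inversion, so the figured bass is 6.

i6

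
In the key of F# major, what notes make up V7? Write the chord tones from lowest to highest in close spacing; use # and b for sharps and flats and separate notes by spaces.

C# E# G# B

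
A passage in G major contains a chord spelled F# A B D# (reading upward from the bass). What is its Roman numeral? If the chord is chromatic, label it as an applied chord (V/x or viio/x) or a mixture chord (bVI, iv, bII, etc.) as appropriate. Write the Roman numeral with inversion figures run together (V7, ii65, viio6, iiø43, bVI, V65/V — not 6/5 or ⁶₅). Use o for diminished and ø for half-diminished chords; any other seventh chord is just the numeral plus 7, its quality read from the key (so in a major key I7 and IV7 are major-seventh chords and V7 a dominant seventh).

V43/vi

Stacked in thirds the chord is B-D#-F#-A: a dominant seventh chord on B.
B is not a diatonic chord root with this quality in G major, but it lies a perfect fifth above E (vi), so the chord functions as an applied dominant of vi.
With F# in the bass the chord is in second inversion, so the figured bass is 43.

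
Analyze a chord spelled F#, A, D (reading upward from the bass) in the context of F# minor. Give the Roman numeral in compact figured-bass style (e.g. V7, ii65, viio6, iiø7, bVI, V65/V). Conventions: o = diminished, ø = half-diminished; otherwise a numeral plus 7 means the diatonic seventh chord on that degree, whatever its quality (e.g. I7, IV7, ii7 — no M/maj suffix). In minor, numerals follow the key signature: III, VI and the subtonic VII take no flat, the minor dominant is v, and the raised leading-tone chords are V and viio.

VI6

The pitches D-F#-A form a major triad rooted on D.
In F# minor, D is the submediant; the diatonic major triad there is VI.
With F# in the bass the chord is in first inversion, so the figured bass is 6.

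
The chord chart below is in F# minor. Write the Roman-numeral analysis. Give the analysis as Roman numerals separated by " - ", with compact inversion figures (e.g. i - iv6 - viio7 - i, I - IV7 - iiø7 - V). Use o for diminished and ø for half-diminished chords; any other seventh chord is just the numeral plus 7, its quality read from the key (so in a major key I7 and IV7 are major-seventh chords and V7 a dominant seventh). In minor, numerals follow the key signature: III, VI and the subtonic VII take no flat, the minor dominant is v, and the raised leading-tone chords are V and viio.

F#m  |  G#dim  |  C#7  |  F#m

i - iio - V7 - i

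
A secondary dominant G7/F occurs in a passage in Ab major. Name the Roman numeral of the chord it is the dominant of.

iii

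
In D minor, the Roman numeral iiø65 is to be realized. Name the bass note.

G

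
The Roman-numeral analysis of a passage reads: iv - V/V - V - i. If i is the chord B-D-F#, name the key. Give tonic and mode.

B minor

The chord Bm is a minor triad rooted on B; its label is i.
If B is scale degree 1 and the mode makes that degree carry a minor triad, the tonic is B and the mode is minor.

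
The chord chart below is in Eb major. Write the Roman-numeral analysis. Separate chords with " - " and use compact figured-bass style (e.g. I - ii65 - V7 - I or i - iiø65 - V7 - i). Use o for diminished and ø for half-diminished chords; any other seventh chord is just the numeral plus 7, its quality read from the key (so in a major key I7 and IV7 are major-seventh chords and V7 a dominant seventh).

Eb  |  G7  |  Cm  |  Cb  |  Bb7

I - V7/vi - vi - bVI - V7

Eb: root Eb is the tonic; major triad there is I.
G7: chromatic; G is V of vi, so V7/vi.
Cm: minor triad on C = scale degree 6 → vi.
Cb: major triad on Cb — chromatic; bVI (borrowed from the parallel minor).
Bb7: root Bb is the dominant; dominant seventh chord there is V7.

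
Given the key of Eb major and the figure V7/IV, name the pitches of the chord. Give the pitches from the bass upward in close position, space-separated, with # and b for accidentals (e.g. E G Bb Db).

Eb G Bb Db

The slash means an applied dominant: we want the dominant of IV. In Eb major, IV is Ab major, and its dominant is built on Eb.
Building a dominant seventh chord on Eb gives Eb-G-Bb-Db.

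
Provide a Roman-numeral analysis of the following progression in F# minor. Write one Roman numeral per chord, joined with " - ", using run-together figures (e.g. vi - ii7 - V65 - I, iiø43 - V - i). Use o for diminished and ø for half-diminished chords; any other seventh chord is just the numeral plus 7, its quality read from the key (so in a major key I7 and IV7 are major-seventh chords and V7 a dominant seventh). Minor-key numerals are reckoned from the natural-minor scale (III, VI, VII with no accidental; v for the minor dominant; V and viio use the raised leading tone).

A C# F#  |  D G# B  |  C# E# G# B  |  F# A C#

A-C#-F#: root F# is the tonic; minor triad there is i6.
D-G#-B: root G# is the supertonic; diminished triad there is iio64.
C#-E#-G#-B: dominant seventh chord on C# = scale degree 5 → V7.
F#-A-C#: root F# is the tonic; minor triad there is i.

i6 - iio64 - V7 - i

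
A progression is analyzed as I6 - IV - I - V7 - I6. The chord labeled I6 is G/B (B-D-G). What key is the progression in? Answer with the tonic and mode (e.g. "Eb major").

The chord G/B is a major triad rooted on G; its label is I6.
If G is scale degree 1 and the mode makes that degree carry a major triad, the tonic is G and the mode is major.

G major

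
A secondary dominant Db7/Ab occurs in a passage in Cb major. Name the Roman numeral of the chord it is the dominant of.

V

The chord is a dominant seventh chord on Db.
A dominant resolves down a perfect fifth: Db → Gb. In Cb major, Gb is scale degree 5, i.e. V.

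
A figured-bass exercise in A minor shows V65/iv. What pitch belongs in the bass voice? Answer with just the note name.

The applied chord V65/iv is rooted on A: A-C#-E-G.
The figure 65 means first inversion — the third is in the bass.

C#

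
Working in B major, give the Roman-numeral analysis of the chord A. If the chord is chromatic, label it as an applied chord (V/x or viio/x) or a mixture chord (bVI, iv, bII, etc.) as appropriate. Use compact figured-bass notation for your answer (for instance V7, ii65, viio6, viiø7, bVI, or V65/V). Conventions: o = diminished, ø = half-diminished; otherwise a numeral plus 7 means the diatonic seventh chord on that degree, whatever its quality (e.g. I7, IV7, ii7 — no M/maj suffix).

Stacked in thirds the chord is A-C#-E: a major triad on A.
A is the lowered seventh degree of B major (diatonic 7 would be A#). This is a major triad on the lowered seventh degree (the subtonic), borrowed from the parallel minor.

bVII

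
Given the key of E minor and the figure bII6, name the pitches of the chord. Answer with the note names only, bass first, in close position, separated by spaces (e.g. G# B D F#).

A C F

Scale degree 2 in E minor is F#; lowering it a half step gives F. bII6 is the Neapolitan sixth — a major triad on the lowered second degree, here in its customary first inversion.
So the chord is F-A-C, a major triad.
The figured bass 6 indicates first inversion, placing the third (A) in the bass: A-C-F.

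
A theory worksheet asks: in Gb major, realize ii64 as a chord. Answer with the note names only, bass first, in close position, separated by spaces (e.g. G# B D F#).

The numeral's case and figure indicate a minor triad. In Gb major its root, scale degree 2, is Ab.
That chord is spelled Ab-Cb-Eb.
With the 64 figure the chord is in second inversion; from the bass Eb upward in close position it reads Eb-Ab-Cb.

Eb Ab Cb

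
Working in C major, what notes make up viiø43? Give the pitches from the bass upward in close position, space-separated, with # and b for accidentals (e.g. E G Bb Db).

The numeral's case and figure indicate a half-diminished seventh chord. In C major its root, the leading tone, is B.
That chord is spelled B-D-F-A.
The figured bass 43 indicates second inversion, placing the fifth (F) in the bass: F-A-B-D.

F A B D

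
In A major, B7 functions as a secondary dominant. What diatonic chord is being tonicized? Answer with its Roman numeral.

V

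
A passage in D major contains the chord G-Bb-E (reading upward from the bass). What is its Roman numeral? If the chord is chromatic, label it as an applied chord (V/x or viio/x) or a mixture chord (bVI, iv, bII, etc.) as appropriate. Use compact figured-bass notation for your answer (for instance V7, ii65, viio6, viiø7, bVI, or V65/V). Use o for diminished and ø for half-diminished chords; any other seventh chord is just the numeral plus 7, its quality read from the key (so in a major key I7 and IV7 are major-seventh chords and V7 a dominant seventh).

iio6

The pitches E-G-Bb form a diminished triad rooted on E.
E is the second degree of D major. This is the diminished supertonic triad, borrowed from the parallel minor.
With G in the bass the chord is in first inversion, so the figured bass is 6.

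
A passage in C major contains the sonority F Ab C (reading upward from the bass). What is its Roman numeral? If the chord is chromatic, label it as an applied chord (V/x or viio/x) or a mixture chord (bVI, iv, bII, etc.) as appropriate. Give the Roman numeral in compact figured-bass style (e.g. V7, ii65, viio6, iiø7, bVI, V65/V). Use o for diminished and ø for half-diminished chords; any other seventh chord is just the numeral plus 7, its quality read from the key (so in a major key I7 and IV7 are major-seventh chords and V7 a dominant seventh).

iv

The pitches F-Ab-C form a minor triad rooted on F.
F is the fourth degree of C major. This is the minor subdominant, borrowed from the parallel minor.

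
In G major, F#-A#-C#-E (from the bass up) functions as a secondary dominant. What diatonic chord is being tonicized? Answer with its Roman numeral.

iii

The chord is a dominant seventh chord on F#.
A dominant resolves down a perfect fifth: F# → B. In G major, B is scale degree 3, i.e. iii.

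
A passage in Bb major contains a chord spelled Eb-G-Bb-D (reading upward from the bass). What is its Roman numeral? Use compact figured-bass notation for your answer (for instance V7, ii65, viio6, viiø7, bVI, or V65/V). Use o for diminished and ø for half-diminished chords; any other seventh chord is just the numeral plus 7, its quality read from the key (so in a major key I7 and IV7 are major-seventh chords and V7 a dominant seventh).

Stacked in thirds the chord is Eb-G-Bb-D: a major seventh chord on Eb.
In Bb major, Eb is the subdominant; the diatonic major seventh chord there is IV7.

IV7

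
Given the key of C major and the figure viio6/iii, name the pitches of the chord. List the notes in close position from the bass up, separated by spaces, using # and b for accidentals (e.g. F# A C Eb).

viio6/iii is a secondary leading-tone chord. The target iii is E in C major; the applied chord is rooted a semitone below, on D#.
Building a diminished triad on D# gives D#-F#-A.
With the 6 figure the chord is in first inversion; from the bass F# upward in close position it reads F#-A-D#.

F# A D#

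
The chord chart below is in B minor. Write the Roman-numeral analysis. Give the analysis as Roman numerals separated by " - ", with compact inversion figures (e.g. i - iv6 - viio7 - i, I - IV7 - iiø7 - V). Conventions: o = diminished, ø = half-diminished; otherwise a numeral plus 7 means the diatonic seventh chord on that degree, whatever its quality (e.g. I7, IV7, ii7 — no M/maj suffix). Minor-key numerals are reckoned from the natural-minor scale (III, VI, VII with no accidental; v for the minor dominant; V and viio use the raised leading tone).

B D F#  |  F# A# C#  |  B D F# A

B-D-F#: root B is the tonic; minor triad there is i.
F#-A#-C#: root F# is the dominant; major triad there is V.
B-D-F#-A has root B, degree 1 in B minor, so i7.

i - V - i7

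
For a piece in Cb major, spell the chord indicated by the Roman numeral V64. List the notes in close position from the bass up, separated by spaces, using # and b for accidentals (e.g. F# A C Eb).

Db Gb Bb

In Cb major, the fifth degree is Gb, and the diatonic chord built there is a major triad.
That chord is spelled Gb-Bb-Db.
With the 64 figure the chord is in second inversion; from the bass Db upward in close position it reads Db-Gb-Bb.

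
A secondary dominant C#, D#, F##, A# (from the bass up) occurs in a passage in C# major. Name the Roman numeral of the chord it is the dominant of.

The chord is a dominant seventh chord on D#.
A dominant resolves down a perfect fifth: D# → G#. In C# major, G# is scale degree 5, i.e. V.

V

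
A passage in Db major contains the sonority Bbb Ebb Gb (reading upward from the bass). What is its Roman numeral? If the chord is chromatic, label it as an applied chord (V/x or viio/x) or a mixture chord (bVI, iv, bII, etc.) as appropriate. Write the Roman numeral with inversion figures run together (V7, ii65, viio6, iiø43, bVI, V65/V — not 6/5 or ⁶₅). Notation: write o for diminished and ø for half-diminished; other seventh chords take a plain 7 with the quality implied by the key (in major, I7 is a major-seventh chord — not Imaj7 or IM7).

bII64

The pitches Ebb-Gb-Bbb form a major triad rooted on Ebb.
Ebb is the lowered second degree of Db major (diatonic 2 would be Eb). This is the Neapolitan chord — a major triad on the lowered second degree.
With Bbb in the bass the chord is in second inversion, so the figured bass is 64.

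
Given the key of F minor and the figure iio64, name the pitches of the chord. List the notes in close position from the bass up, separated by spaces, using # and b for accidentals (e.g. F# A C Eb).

Db G Bb

The numeral's case and figure indicate a diminished triad. In F minor its root, scale degree 2, is G.
That chord is spelled G-Bb-Db.
With the 64 figure the chord is in second inversion; from the bass Db upward in close position it reads Db-G-Bb.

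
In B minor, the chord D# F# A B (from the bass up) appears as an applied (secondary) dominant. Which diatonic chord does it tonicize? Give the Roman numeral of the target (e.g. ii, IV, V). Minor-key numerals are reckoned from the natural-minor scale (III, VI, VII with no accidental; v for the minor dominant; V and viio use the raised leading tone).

iv

The chord is a dominant seventh chord on B.
A dominant resolves down a perfect fifth: B → E. In B minor, E is scale degree 4, i.e. iv.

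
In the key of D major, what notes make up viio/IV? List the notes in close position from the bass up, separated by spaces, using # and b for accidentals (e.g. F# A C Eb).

F# A C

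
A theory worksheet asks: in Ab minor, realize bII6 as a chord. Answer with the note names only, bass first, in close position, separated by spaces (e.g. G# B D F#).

Scale degree 2 in Ab minor is Bb; lowering it a half step gives Bbb. bII6 is the Neapolitan sixth — a major triad on the lowered second degree, here in its customary first inversion.
So the chord is Bbb-Db-Fb, a major triad.
With the 6 figure the chord is in first inversion; from the bass Db upward in close position it reads Db-Fb-Bbb.

Db Fb Bbb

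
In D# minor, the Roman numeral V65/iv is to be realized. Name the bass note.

F##

The applied chord V65/iv is rooted on D#: D#-F##-A#-C#.
The figure 65 means first inversion — the third is in the bass.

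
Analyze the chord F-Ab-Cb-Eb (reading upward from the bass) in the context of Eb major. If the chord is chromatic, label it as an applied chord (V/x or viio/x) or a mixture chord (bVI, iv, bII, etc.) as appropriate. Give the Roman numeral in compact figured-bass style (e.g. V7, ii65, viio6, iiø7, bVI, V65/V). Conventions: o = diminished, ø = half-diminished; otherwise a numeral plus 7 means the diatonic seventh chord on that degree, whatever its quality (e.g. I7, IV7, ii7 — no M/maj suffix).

Stacked in thirds the chord is F-Ab-Cb-Eb: a half-diminished seventh chord on F.
F is the second degree of Eb major. This is the half-diminished supertonic seventh, borrowed from the parallel minor.

iiø7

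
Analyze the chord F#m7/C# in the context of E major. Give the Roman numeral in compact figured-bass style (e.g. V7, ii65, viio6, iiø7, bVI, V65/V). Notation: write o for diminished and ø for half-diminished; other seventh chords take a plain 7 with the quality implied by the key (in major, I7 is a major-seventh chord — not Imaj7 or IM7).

ii43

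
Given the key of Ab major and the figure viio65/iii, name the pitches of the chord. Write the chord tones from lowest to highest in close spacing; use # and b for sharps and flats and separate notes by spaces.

D F Ab B

viio65/iii is a secondary leading-tone chord. The target iii is C in Ab major; the applied chord is rooted a semitone below, on B.
Building a fully diminished seventh chord on B gives B-D-F-Ab.
The figured bass 65 indicates first inversion, placing the third (D) in the bass: D-F-Ab-B.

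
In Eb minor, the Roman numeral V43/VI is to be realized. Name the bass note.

The applied chord V43/VI is rooted on Gb: Gb-Bb-Db-Fb.
The figure 43 means second inversion — the fifth is in the bass.

Db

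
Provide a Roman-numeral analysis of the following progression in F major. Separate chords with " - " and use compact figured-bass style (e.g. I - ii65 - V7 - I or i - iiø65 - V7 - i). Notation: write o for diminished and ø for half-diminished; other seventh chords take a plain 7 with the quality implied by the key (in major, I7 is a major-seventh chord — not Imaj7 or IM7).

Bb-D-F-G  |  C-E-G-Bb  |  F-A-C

Bb-D-F-G has root G, degree 2 in F major, so ii65.
C-E-G-Bb: dominant seventh chord on C = scale degree 5 → V7.
F-A-C: root F is the tonic; major triad there is I.

ii65 - V7 - I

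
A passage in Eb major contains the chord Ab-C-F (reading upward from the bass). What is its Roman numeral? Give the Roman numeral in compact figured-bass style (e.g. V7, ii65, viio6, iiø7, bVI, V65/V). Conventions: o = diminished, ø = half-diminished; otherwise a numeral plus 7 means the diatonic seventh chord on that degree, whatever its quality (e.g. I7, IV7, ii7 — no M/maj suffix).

ii6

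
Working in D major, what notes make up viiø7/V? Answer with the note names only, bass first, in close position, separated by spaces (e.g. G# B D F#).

G# B D F#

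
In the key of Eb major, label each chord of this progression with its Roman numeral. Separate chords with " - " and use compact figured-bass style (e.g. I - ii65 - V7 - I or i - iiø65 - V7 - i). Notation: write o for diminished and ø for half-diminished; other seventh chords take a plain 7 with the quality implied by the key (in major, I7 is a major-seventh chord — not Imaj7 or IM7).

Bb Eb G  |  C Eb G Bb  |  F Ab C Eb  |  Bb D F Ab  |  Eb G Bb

I64 - vi7 - ii7 - V7 - I

Bb-Eb-G has root Eb, degree 1 in Eb major, so I64.
C-Eb-G-Bb has root C, degree 6 in Eb major, so vi7.
F-Ab-C-Eb: root F is the supertonic; minor seventh chord there is ii7.
Bb-D-F-Ab has root Bb, degree 5 in Eb major, so V7.
Eb-G-Bb has root Eb, degree 1 in Eb major, so I.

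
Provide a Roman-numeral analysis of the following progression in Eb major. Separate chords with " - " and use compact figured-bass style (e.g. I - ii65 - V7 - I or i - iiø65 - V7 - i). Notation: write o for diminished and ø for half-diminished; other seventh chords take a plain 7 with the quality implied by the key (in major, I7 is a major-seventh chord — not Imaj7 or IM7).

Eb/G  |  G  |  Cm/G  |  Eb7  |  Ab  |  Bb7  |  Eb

Eb/G: root Eb is the tonic; major triad there is I6.
G: a major triad on G, the applied dominant of vi → V/vi.
Cm/G: root C is the submediant; minor triad there is vi64.
Eb7 is the secondary dominant of IV (dominant seventh chord on Eb): V7/IV.
Ab: root Ab is the subdominant; major triad there is IV.
Bb7: root Bb is the dominant; dominant seventh chord there is V7.
Eb: major triad on Eb = scale degree 1 → I.

I6 - V/vi - vi64 - V7/IV - IV - V7 - I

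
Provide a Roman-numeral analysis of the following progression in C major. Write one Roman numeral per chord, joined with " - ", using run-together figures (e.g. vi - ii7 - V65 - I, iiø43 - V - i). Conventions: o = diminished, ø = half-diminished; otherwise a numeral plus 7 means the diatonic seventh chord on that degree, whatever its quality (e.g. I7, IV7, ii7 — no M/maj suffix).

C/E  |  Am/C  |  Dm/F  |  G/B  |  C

I6 - vi6 - ii6 - V6 - I

C/E: root C is the tonic; major triad there is I6.
Am/C has root A, degree 6 in C major, so vi6.
Dm/F: root D is the supertonic; minor triad there is ii6.
G/B: root G is the dominant; major triad there is V6.
C: major triad on C = scale degree 1 → I.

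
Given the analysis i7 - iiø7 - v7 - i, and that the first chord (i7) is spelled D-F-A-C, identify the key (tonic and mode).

D minor

The chord Dm7 is a minor seventh chord rooted on D; its label is i7.
If D is scale degree 1 and the mode makes that degree carry a minor seventh chord, the tonic is D and the mode is minor.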